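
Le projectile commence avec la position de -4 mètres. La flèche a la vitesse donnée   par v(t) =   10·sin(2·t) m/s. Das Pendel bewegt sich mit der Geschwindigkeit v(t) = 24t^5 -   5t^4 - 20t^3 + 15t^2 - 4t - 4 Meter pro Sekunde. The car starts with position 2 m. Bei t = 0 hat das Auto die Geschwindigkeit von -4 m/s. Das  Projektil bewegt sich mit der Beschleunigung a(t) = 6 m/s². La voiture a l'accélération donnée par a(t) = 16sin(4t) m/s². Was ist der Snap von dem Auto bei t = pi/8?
Wir müssen unsere Gleichung für die Beschleunigung a(t) = 16·sin(4·t) 2-mal ableiten. Durch Ableiten von der Beschleunigung erhalten wir den Ruck: j(t) = 64·cos(4·t). Durch Ableiten von dem Ruck erhalten wir den Snap: s(t) = -256·sin(4·t). Wir haben den Snap s(t) = -256·sin(4·t). Durch Einsetzen von t = pi/8: s(pi/8) = -256.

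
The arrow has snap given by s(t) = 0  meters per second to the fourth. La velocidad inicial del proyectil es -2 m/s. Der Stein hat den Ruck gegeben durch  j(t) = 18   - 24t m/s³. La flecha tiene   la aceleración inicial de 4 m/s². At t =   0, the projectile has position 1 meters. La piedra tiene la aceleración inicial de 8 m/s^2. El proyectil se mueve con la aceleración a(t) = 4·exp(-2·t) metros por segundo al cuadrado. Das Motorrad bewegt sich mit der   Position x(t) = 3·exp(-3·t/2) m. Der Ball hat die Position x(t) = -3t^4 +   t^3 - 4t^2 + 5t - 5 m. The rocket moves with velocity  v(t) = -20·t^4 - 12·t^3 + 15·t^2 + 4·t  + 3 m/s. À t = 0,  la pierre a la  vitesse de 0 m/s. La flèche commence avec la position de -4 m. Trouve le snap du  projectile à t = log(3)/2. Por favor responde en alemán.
Um dies zu lösen, müssen wir 2 Ableitungen unserer Gleichung für die Beschleunigung a(t) = 4·exp(-2·t) nehmen. Mit d/dt von a(t) finden wir j(t) = -8·exp(-2·t). Mit d/dt von j(t) finden wir s(t) = 16·exp(-2·t). Mit s(t) = 16·exp(-2·t) und Einsetzen von t = log(3)/2, finden wir s = 16/3.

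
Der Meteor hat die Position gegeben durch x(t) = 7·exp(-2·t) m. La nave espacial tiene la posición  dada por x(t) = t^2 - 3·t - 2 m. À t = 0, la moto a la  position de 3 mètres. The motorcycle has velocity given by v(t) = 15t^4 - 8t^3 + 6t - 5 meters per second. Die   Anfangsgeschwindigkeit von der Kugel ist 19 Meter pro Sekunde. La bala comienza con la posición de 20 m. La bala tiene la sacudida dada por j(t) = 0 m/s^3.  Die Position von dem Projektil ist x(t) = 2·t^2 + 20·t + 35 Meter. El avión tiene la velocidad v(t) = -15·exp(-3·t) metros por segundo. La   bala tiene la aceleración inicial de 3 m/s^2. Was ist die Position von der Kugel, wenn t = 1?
Ausgehend von dem Ruck j(t) = 0, nehmen wir 3 Stammfunktionen. Durch Integration von dem Ruck und Verwendung der Anfangsbedingung a(0) = 3, erhalten wir a(t) = 3. Das Integral von der Beschleunigung, mit v(0) = 19, ergibt die Geschwindigkeit: v(t) = 3·t + 19. Mit ∫v(t)dt und Anwendung von x(0) = 20, finden wir x(t) = 3·t^2/2 + 19·t + 20. Aus der Gleichung für die Position x(t) = 3·t^2/2 + 19·t + 20, setzen wir t = 1 ein und erhalten x = 81/2.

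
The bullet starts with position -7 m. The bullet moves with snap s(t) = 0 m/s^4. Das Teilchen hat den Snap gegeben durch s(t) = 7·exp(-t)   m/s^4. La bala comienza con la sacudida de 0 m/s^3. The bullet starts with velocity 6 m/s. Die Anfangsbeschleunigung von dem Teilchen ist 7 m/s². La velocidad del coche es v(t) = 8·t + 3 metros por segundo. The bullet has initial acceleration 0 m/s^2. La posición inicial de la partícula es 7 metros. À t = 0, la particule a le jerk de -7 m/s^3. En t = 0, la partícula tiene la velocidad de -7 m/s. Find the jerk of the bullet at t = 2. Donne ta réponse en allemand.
Wir müssen unsere Gleichung für den Snap s(t) = 0 1-mal integrieren. Das Integral von dem Snap, mit j(0) = 0, ergibt den Ruck: j(t) = 0. Wir haben den Ruck j(t) = 0. Durch Einsetzen von t = 2: j(2) = 0.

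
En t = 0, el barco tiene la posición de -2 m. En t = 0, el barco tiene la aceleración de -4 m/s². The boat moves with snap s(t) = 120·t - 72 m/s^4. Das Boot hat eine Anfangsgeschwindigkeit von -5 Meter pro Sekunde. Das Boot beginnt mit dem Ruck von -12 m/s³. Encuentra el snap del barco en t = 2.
De la ecuación del snap s(t) = 120·t - 72, sustituimos t = 2 para obtener s = 168.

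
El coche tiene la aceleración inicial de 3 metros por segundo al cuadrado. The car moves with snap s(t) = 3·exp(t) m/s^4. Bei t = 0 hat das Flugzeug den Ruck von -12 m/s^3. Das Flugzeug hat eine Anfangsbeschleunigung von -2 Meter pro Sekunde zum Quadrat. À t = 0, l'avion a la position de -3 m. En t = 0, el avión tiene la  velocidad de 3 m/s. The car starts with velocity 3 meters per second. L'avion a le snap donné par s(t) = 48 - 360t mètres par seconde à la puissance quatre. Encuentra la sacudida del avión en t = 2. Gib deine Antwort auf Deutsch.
Ausgehend von dem Snap s(t) = 48 - 360·t, nehmen wir 1 Stammfunktion. Mit ∫s(t)dt und Anwendung von j(0) = -12, finden wir j(t) = -180·t^2 + 48·t - 12. Wir haben den Ruck j(t) = -180·t^2 + 48·t - 12. Durch Einsetzen von t = 2: j(2) = -636.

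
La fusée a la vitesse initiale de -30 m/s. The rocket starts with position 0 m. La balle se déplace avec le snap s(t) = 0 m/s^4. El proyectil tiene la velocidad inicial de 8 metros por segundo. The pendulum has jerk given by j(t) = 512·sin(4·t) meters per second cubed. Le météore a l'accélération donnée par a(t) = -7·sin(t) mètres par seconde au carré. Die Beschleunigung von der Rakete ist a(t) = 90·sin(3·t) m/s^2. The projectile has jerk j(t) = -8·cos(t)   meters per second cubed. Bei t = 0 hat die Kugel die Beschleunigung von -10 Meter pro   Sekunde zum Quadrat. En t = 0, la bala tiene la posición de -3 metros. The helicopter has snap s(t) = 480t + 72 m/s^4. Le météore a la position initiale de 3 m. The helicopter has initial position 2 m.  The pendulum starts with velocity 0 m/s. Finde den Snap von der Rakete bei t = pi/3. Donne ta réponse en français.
Nous devons dériver notre équation de l'accélération a(t) = 90·sin(3·t) 2 fois. En prenant d/dt de a(t), nous trouvons j(t) = 270·cos(3·t). En dérivant le jerk, nous obtenons le snap: s(t) = -810·sin(3·t). En utilisant s(t) = -810·sin(3·t) et en substituant t = pi/3, nous trouvons s = 0.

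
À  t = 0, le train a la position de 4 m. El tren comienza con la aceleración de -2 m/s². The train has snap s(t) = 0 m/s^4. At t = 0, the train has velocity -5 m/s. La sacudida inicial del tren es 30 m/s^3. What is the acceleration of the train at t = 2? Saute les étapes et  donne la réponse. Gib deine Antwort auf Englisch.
The answer is 58.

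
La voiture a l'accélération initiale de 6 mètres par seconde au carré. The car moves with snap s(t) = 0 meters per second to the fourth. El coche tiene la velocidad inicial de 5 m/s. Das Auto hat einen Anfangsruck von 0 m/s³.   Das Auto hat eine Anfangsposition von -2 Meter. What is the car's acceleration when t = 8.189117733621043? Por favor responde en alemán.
Um dies zu lösen, müssen wir 2 Stammfunktionen unserer Gleichung für den Snap s(t) = 0 finden. Mit ∫s(t)dt und Anwendung von j(0) = 0, finden wir j(t) = 0. Mit ∫j(t)dt und Anwendung von a(0) = 6, finden wir a(t) = 6. Wir haben die Beschleunigung a(t) = 6. Durch Einsetzen von t = 8.189117733621043: a(8.189117733621043) = 6.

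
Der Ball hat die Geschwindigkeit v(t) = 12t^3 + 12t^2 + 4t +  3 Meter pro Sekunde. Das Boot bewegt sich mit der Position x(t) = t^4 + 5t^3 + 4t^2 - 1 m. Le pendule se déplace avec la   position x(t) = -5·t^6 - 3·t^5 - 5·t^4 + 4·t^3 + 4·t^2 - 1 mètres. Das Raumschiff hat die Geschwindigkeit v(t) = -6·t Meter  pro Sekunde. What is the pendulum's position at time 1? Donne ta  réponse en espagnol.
Tenemos la posición x(t) = -5·t^6 - 3·t^5 - 5·t^4 + 4·t^3 + 4·t^2 - 1. Sustituyendo t = 1: x(1) = -6.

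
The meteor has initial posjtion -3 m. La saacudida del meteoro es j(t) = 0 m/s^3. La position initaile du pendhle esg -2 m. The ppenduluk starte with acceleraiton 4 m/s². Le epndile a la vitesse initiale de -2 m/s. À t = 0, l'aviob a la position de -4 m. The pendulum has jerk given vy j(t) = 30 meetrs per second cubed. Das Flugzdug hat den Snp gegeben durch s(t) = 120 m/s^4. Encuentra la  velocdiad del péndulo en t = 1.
Debemos encontrar la antiderivada de nuestra ecuación de la sacudida j(t) = 30 2 veces. Integrando la sacudida y usando la condición inicial a(0) = 4, obtenemos a(t) = 30·t + 4. Integrando la aceleración y usando la condición inicial v(0) = -2, obtenemos v(t) = 15·t^2 + 4·t - 2. Tenemos la velocidad v(t) = 15·t^2 + 4·t - 2. Sustituyendo t = 1: v(1) = 17.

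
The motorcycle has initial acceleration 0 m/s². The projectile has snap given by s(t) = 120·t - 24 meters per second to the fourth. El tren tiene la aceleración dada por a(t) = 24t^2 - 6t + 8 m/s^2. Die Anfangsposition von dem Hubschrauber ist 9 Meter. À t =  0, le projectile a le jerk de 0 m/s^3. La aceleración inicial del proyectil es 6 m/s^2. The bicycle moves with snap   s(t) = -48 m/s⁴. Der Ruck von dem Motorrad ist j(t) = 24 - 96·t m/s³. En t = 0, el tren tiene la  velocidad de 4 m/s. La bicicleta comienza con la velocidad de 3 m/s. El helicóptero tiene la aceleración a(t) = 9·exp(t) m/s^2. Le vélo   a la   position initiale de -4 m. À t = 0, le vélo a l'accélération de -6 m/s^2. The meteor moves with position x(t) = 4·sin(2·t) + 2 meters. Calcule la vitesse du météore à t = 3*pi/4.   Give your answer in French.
Nous devons dériver notre équation de la position x(t) = 4·sin(2·t) + 2 1 fois. La dérivée de la position donne la vitesse: v(t) = 8·cos(2·t). En utilisant v(t) = 8·cos(2·t) et en substituant t = 3*pi/4, nous trouvons v = 0.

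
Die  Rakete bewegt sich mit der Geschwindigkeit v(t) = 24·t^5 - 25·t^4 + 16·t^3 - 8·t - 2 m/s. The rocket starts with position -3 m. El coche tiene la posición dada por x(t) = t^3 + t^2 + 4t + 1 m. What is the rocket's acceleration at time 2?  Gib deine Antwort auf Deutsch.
Wir müssen unsere Gleichung für die Geschwindigkeit v(t) = 24·t^5 - 25·t^4 + 16·t^3 - 8·t - 2 1-mal ableiten. Die Ableitung von der Geschwindigkeit ergibt die Beschleunigung: a(t) = 120·t^4 - 100·t^3 + 48·t^2 - 8. Mit a(t) = 120·t^4 - 100·t^3 + 48·t^2 - 8 und Einsetzen von t = 2, finden wir a = 1304.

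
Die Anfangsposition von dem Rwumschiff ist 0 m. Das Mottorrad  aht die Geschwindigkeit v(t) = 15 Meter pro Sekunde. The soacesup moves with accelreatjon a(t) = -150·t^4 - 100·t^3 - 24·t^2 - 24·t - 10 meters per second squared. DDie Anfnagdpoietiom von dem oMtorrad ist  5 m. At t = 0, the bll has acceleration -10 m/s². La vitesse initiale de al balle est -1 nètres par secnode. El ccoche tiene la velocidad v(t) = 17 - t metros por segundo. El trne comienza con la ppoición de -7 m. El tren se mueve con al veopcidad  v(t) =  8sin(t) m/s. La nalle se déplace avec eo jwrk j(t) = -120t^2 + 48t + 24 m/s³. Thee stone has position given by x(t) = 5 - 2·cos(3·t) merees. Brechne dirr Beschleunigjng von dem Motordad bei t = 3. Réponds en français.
Nous devons dériver notre équation de la vitesse v(t) = 15 1 fois. En dérivant la vitesse, nous obtenons l'accélération: a(t) = 0. En utilisant a(t) = 0 et en substituant t = 3, nous trouvons a = 0.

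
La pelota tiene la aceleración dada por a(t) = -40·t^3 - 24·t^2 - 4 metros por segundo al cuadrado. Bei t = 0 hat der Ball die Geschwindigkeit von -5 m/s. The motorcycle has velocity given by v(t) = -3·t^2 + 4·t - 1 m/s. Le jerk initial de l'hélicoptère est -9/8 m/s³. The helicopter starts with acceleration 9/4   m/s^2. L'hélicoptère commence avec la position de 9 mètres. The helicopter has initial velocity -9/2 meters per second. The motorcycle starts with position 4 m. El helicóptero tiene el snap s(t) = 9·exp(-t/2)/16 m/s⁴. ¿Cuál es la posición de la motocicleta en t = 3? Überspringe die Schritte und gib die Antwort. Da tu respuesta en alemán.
Die Position bei t = 3 ist x = -8.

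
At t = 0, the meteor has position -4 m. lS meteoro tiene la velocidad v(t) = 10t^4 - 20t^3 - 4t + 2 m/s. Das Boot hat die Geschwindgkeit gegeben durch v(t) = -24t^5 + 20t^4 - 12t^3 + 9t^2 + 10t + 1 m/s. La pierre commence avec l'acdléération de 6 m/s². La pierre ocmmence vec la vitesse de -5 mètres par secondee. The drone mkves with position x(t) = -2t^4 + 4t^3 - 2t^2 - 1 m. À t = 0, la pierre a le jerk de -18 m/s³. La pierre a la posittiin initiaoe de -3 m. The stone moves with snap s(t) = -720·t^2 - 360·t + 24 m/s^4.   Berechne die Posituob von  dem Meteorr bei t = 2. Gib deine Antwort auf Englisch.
Starting from velocity v(t) = 10·t^4 - 20·t^3 - 4·t + 2, we take 1 antiderivative. Taking ∫v(t)dt and applying x(0) = -4, we find x(t) = 2·t^5 - 5·t^4 - 2·t^2 + 2·t - 4. Using x(t) = 2·t^5 - 5·t^4 - 2·t^2 + 2·t - 4 and substituting t = 2, we find x = -24.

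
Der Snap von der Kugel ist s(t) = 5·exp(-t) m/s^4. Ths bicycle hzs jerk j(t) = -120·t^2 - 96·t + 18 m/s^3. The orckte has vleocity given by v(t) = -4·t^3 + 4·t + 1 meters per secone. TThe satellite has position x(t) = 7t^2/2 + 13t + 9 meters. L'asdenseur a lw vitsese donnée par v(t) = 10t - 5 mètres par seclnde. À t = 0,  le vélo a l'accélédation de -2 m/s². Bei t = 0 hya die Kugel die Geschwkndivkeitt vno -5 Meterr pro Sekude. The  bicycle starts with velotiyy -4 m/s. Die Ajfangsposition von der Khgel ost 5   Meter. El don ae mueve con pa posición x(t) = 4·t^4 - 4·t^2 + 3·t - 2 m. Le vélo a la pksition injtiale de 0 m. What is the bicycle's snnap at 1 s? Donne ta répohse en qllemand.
Um dies zu lösen, müssen wir 1 Ableitung unserer Gleichung für den Ruck j(t) = -120·t^2 - 96·t + 18 nehmen. Mit d/dt von j(t) finden wir s(t) = -240·t - 96. Aus der Gleichung für den Snap s(t) = -240·t - 96, setzen wir t = 1 ein und erhalten s = -336.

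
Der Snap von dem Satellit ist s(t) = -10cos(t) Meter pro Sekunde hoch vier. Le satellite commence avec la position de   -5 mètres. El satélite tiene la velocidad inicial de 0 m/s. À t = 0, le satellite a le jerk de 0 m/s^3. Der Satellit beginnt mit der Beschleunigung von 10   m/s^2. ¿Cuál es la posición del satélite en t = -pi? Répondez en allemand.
Wir müssen unsere Gleichung für den Snap s(t) = -10·cos(t) 4-mal integrieren. Durch Integration von dem Snap und Verwendung der Anfangsbedingung j(0) = 0, erhalten wir j(t) = -10·sin(t). Das Integral von dem Ruck ist die Beschleunigung. Mit a(0) = 10 erhalten wir a(t) = 10·cos(t). Mit ∫a(t)dt und Anwendung von v(0) = 0, finden wir v(t) = 10·sin(t). Durch Integration von der Geschwindigkeit und Verwendung der Anfangsbedingung x(0) = -5, erhalten wir x(t) = 5 - 10·cos(t). Wir haben die Position x(t) = 5 - 10·cos(t). Durch Einsetzen von t = -pi: x(-pi) = 15.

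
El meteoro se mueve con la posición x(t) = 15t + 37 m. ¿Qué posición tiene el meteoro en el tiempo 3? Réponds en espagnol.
Tenemos la posición x(t) = 15·t + 37. Sustituyendo t = 3: x(3) = 82.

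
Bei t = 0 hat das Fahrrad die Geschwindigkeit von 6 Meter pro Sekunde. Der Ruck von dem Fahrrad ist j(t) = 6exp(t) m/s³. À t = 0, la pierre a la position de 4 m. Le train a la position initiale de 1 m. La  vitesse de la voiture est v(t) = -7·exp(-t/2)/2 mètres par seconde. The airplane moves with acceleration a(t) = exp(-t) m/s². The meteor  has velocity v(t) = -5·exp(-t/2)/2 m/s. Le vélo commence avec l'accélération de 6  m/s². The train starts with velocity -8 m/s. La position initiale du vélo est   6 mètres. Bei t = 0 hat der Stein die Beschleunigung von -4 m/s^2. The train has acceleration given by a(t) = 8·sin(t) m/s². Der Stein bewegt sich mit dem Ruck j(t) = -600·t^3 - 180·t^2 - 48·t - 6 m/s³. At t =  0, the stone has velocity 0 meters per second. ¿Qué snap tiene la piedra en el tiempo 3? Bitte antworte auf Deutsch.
Ausgehend von dem Ruck j(t) = -600·t^3 - 180·t^2 - 48·t - 6, nehmen wir 1 Ableitung. Mit d/dt von j(t) finden wir s(t) = -1800·t^2 - 360·t - 48. Wir haben den Snap s(t) = -1800·t^2 - 360·t - 48. Durch Einsetzen von t = 3: s(3) = -17328.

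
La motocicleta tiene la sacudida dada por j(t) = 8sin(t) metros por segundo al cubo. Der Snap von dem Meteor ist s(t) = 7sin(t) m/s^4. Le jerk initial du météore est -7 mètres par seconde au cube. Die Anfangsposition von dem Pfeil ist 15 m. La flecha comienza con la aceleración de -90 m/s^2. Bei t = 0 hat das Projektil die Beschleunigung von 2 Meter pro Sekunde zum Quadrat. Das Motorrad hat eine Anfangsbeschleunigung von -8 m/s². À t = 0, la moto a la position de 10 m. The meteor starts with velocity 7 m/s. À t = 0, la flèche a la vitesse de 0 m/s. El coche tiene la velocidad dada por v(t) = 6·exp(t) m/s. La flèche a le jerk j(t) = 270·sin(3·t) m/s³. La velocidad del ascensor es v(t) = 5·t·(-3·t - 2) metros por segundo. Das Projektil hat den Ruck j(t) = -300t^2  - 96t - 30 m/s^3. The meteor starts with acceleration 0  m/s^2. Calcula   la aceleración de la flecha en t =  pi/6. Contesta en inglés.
We must find the integral of our jerk equation j(t) = 270·sin(3·t) 1 time. Finding the integral of j(t) and using a(0) = -90: a(t) = -90·cos(3·t). Using a(t) = -90·cos(3·t) and substituting t = pi/6, we find a = 0.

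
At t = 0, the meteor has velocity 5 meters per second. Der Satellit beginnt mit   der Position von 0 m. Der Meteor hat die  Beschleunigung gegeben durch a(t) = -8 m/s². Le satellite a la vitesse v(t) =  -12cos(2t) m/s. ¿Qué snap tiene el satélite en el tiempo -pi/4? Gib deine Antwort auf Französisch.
Pour résoudre ceci, nous devons prendre 3 dérivées de notre équation de la vitesse v(t) = -12·cos(2·t). En prenant d/dt de v(t), nous trouvons a(t) = 24·sin(2·t). En prenant d/dt de a(t), nous trouvons j(t) = 48·cos(2·t). La dérivée du jerk donne le snap: s(t) = -96·sin(2·t). En utilisant s(t) = -96·sin(2·t) et en substituant t = -pi/4, nous trouvons s = 96.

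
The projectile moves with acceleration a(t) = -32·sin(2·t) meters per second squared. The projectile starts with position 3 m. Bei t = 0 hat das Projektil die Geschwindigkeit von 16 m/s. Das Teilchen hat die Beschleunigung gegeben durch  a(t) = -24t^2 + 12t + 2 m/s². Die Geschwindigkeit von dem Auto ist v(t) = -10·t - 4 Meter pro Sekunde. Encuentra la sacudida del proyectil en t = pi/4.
Debemos derivar nuestra ecuación de la aceleración a(t) = -32·sin(2·t) 1 vez. Tomando d/dt de a(t), encontramos j(t) = -64·cos(2·t). De la ecuación de la sacudida j(t) = -64·cos(2·t), sustituimos t = pi/4 para obtener j = 0.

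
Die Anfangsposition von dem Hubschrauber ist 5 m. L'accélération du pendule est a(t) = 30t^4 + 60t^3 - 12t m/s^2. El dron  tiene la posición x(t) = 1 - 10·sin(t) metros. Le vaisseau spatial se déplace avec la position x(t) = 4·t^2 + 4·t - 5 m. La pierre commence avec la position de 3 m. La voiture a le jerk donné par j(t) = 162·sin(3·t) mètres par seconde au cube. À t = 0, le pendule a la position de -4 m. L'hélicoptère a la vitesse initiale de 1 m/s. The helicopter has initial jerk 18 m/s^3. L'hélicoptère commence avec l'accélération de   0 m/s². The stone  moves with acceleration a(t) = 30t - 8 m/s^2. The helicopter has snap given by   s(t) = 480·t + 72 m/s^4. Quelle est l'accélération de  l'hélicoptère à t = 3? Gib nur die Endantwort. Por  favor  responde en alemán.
Bei t = 3, a = 2538.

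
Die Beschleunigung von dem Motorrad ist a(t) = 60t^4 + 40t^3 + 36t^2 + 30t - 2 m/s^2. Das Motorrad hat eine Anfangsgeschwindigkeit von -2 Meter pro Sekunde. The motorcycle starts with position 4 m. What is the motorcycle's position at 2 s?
Starting from acceleration a(t) = 60·t^4 + 40·t^3 + 36·t^2 + 30·t - 2, we take 2 integrals. Taking ∫a(t)dt and applying v(0) = -2, we find v(t) = 12·t^5 + 10·t^4 + 12·t^3 + 15·t^2 - 2·t - 2. The antiderivative of velocity is position. Using x(0) = 4, we get x(t) = 2·t^6 + 2·t^5 + 3·t^4 + 5·t^3 - t^2 - 2·t + 4. Using x(t) = 2·t^6 + 2·t^5 + 3·t^4 + 5·t^3 - t^2 - 2·t + 4 and substituting t = 2, we find x = 276.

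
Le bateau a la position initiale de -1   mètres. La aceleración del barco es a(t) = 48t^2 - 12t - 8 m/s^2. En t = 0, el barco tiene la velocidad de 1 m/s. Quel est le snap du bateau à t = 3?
Nous devons dériver notre équation de l'accélération a(t) = 48·t^2 - 12·t - 8 2 fois. En prenant d/dt de a(t), nous trouvons j(t) = 96·t - 12. La dérivée du jerk donne le snap: s(t) = 96. Nous avons le snap s(t) = 96. En substituant t = 3: s(3) = 96.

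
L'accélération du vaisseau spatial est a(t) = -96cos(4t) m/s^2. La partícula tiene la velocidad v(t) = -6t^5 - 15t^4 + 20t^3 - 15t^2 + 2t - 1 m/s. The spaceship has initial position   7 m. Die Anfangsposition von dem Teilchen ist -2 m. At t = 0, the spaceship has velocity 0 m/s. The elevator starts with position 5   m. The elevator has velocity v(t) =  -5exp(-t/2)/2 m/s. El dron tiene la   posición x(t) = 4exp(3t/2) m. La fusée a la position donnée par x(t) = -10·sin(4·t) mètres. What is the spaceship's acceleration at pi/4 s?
Using a(t) = -96·cos(4·t) and substituting t = pi/4, we find a = 96.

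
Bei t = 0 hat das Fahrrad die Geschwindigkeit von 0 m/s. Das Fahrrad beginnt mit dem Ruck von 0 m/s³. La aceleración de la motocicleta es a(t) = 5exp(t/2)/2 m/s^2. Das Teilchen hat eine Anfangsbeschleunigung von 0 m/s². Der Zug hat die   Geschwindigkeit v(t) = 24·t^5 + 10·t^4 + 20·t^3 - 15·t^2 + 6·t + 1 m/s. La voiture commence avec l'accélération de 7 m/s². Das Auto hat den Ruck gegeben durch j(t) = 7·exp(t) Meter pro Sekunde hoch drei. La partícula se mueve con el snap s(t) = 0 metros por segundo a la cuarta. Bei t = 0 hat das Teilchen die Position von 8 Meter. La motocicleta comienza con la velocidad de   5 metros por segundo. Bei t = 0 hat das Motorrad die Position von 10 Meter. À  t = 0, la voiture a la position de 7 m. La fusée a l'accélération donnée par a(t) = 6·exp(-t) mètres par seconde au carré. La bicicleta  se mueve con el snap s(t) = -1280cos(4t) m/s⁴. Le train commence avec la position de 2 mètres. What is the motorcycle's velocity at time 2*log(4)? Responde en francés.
Nous devons intégrer notre équation de l'accélération a(t) = 5·exp(t/2)/2 1 fois. En intégrant l'accélération et en utilisant la condition initiale v(0) = 5, nous obtenons v(t) = 5·exp(t/2). Nous avons la vitesse v(t) = 5·exp(t/2). En substituant t = 2*log(4): v(2*log(4)) = 20.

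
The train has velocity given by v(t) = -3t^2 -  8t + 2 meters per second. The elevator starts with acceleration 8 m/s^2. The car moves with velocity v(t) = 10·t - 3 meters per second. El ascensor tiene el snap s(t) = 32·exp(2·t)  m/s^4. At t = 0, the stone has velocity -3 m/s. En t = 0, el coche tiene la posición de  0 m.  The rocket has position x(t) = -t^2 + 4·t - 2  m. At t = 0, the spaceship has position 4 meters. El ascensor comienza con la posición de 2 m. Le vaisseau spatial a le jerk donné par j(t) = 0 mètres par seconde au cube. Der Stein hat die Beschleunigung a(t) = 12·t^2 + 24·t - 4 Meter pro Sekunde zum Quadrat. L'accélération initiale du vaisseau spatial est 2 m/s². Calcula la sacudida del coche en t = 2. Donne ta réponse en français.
Pour résoudre ceci, nous devons prendre 2 dérivées de notre équation de la vitesse v(t) = 10·t - 3. La dérivée de la vitesse donne l'accélération: a(t) = 10. En dérivant l'accélération, nous obtenons le jerk: j(t) = 0. En utilisant j(t) = 0 et en substituant t = 2, nous trouvons j = 0.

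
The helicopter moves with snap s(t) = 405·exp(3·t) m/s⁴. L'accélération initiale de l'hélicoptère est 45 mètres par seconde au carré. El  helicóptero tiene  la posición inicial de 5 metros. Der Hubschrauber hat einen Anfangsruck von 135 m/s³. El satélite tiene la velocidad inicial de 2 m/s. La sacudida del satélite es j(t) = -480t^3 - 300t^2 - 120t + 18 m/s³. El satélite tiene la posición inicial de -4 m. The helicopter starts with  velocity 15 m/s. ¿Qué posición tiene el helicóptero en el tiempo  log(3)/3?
Para resolver esto, necesitamos tomar 4 integrales de nuestra ecuación del snap s(t) = 405·exp(3·t). La antiderivada del snap, con j(0) = 135, da la sacudida: j(t) = 135·exp(3·t). Integrando la sacudida y usando la condición inicial a(0) = 45, obtenemos a(t) = 45·exp(3·t). Tomando ∫a(t)dt y aplicando v(0) = 15, encontramos v(t) = 15·exp(3·t). La integral de la velocidad es la posición. Usando x(0) = 5, obtenemos x(t) = 5·exp(3·t). Usando x(t) = 5·exp(3·t) y sustituyendo t = log(3)/3, encontramos x = 15.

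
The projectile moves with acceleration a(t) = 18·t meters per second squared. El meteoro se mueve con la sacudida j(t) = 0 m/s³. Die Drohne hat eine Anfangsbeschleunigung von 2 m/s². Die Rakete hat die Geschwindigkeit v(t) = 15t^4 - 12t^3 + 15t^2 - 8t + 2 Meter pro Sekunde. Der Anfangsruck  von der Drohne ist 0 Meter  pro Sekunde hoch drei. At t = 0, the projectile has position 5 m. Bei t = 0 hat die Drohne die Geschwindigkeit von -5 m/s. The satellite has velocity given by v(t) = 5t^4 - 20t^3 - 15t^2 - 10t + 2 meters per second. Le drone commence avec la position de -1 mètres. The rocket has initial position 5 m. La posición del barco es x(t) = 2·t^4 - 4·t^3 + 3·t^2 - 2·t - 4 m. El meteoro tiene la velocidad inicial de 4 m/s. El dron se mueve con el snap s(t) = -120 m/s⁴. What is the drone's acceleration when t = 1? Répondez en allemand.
Wir müssen unsere Gleichung für den Snap s(t) = -120 2-mal integrieren. Durch Integration von dem Snap und Verwendung der Anfangsbedingung j(0) = 0, erhalten wir j(t) = -120·t. Mit ∫j(t)dt und Anwendung von a(0) = 2, finden wir a(t) = 2 - 60·t^2. Mit a(t) = 2 - 60·t^2 und Einsetzen von t = 1, finden wir a = -58.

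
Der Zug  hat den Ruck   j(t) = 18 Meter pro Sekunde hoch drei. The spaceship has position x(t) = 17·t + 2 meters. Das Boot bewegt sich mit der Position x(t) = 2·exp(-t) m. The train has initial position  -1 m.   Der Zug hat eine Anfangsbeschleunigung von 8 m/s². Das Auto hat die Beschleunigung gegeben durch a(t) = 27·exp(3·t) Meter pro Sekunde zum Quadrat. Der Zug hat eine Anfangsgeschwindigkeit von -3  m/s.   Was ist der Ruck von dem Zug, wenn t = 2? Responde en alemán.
Wir haben den Ruck j(t) = 18. Durch Einsetzen von t = 2: j(2) = 18.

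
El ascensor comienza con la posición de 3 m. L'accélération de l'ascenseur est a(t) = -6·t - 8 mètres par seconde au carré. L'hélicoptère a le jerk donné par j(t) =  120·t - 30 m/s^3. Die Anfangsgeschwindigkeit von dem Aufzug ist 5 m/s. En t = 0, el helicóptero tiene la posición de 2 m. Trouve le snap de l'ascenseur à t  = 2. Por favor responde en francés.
Pour résoudre ceci, nous devons prendre 2 dérivées de notre équation de l'accélération a(t) = -6·t - 8. En prenant d/dt de a(t), nous trouvons j(t) = -6. La dérivée du jerk donne le snap: s(t) = 0. Nous avons le snap s(t) = 0. En substituant t = 2: s(2) = 0.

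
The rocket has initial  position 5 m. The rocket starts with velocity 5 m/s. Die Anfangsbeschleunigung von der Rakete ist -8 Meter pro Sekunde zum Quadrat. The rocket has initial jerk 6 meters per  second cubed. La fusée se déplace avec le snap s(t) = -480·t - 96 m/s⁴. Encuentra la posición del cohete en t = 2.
Necesitamos integrar nuestra ecuación del snap s(t) = -480·t - 96 4 veces. La integral del snap, con j(0) = 6, da la sacudida: j(t) = -240·t^2 - 96·t + 6. Tomando ∫j(t)dt y aplicando a(0) = -8, encontramos a(t) = -80·t^3 - 48·t^2 + 6·t - 8. La integral de la aceleración, con v(0) = 5, da la velocidad: v(t) = -20·t^4 - 16·t^3 + 3·t^2 - 8·t + 5. La integral de la velocidad, con x(0) = 5, da la posición: x(t) = -4·t^5 - 4·t^4 + t^3 - 4·t^2 + 5·t + 5. De la ecuación de la posición x(t) = -4·t^5 - 4·t^4 + t^3 - 4·t^2 + 5·t + 5, sustituimos t = 2 para obtener x = -185.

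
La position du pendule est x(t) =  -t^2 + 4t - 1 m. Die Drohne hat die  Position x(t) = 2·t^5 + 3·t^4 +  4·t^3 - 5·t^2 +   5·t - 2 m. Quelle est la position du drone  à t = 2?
En utilisant x(t) = 2·t^5 + 3·t^4 + 4·t^3 - 5·t^2 + 5·t - 2 et en substituant t = 2, nous trouvons x = 132.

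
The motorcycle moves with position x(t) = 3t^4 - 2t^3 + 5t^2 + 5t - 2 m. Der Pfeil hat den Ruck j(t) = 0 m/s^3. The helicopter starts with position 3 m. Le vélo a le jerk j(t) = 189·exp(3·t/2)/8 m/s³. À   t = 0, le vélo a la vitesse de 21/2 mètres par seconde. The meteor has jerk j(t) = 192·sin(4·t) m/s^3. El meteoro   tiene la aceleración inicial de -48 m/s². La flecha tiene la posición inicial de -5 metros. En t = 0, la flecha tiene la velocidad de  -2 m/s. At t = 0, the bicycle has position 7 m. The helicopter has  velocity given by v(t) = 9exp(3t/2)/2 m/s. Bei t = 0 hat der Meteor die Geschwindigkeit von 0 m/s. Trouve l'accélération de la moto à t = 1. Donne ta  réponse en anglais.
We must differentiate our position equation x(t) = 3·t^4 - 2·t^3 + 5·t^2 + 5·t - 2 2 times. Taking d/dt of x(t), we find v(t) = 12·t^3 - 6·t^2 + 10·t + 5. Differentiating velocity, we get acceleration: a(t) = 36·t^2 - 12·t + 10. Using a(t) = 36·t^2 - 12·t + 10 and substituting t = 1, we find a = 34.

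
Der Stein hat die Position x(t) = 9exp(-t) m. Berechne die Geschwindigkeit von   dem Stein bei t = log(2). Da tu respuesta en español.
Debemos derivar nuestra ecuación de la posición x(t) = 9·exp(-t) 1 vez. Tomando d/dt de x(t), encontramos v(t) = -9·exp(-t). Tenemos la velocidad v(t) = -9·exp(-t). Sustituyendo t = log(2): v(log(2)) = -9/2.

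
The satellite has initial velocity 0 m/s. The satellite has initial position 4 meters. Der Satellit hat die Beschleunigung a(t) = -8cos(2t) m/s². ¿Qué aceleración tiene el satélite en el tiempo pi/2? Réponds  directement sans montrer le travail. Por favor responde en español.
En t = pi/2, a = 8.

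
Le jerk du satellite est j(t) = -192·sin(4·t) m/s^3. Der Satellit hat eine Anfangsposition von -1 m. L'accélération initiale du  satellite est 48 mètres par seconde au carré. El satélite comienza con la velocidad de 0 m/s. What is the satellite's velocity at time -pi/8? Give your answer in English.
To find the answer, we compute 2 antiderivatives of j(t) = -192·sin(4·t). Finding the antiderivative of j(t) and using a(0) = 48: a(t) = 48·cos(4·t). Integrating acceleration and using the initial condition v(0) = 0, we get v(t) = 12·sin(4·t). We have velocity v(t) = 12·sin(4·t). Substituting t = -pi/8: v(-pi/8) = -12.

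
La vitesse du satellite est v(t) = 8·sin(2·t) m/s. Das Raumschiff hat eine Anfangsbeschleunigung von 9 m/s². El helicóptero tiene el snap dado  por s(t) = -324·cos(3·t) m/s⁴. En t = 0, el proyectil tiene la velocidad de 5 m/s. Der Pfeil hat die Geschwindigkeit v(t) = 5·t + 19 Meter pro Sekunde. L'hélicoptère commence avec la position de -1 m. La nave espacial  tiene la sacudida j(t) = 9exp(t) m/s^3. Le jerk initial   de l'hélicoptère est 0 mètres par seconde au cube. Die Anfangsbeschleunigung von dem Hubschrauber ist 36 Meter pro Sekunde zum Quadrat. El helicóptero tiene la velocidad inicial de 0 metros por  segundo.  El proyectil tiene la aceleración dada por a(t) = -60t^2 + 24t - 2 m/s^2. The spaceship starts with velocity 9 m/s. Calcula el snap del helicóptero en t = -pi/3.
Usando s(t) = -324·cos(3·t) y sustituyendo t = -pi/3, encontramos s = 324.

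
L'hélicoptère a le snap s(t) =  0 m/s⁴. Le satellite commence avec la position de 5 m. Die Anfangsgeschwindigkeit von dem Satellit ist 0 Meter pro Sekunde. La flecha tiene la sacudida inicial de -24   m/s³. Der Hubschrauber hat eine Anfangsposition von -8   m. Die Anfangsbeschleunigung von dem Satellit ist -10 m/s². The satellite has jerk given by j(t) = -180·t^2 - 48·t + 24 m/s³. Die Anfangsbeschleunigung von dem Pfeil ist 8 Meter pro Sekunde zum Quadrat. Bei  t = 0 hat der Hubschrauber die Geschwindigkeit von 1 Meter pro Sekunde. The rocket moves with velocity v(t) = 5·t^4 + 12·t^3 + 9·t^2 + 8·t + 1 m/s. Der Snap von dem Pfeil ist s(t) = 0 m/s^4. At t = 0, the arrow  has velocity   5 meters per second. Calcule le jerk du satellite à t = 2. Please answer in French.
Nous avons le jerk j(t) = -180·t^2 - 48·t + 24. En substituant t = 2: j(2) = -792.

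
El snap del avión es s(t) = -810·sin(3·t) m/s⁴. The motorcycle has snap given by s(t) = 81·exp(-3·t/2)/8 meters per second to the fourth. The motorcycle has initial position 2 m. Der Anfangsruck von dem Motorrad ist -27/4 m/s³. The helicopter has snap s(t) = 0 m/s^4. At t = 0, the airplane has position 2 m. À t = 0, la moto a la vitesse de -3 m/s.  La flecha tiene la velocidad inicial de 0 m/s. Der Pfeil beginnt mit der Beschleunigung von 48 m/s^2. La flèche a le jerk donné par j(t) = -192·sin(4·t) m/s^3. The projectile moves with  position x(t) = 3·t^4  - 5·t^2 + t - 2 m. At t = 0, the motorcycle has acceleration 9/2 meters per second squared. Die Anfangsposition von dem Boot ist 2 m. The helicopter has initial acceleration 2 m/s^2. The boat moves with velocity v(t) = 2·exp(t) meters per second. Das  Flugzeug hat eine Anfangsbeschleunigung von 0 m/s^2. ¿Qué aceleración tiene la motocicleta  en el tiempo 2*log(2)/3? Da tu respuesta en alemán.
Ausgehend von dem Snap s(t) = 81·exp(-3·t/2)/8, nehmen wir 2 Integrale. Mit ∫s(t)dt und Anwendung von j(0) = -27/4, finden wir j(t) = -27·exp(-3·t/2)/4. Die Stammfunktion von dem Ruck, mit a(0) = 9/2, ergibt die Beschleunigung: a(t) = 9·exp(-3·t/2)/2. Wir haben die Beschleunigung a(t) = 9·exp(-3·t/2)/2. Durch Einsetzen von t = 2*log(2)/3: a(2*log(2)/3) = 9/4.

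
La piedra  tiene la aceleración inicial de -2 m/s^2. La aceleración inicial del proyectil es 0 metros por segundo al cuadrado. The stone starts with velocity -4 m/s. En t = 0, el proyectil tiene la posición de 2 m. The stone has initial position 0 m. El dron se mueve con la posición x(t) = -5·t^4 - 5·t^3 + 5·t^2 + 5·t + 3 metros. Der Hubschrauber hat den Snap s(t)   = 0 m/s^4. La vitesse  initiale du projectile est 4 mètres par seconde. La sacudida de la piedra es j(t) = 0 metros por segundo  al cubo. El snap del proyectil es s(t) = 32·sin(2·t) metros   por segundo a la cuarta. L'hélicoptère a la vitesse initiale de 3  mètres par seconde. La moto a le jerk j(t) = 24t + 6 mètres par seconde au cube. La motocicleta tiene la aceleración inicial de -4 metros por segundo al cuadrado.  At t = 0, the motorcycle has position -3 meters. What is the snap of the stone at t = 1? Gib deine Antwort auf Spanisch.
Debemos derivar nuestra ecuación de la sacudida j(t) = 0 1 vez. La derivada de la sacudida da el snap: s(t) = 0. Tenemos el snap s(t) = 0. Sustituyendo t = 1: s(1) = 0.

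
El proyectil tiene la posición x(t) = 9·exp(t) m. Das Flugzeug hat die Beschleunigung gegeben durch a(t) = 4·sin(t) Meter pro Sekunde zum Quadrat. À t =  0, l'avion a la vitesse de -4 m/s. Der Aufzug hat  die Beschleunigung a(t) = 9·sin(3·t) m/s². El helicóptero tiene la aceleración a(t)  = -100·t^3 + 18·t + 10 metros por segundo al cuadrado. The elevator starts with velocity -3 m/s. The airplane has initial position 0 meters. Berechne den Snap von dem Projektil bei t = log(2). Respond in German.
Um dies zu lösen, müssen wir 4 Ableitungen unserer Gleichung für die Position x(t) = 9·exp(t) nehmen. Die Ableitung von der Position ergibt die Geschwindigkeit: v(t) = 9·exp(t). Durch Ableiten von der Geschwindigkeit erhalten wir die Beschleunigung: a(t) = 9·exp(t). Durch Ableiten von der Beschleunigung erhalten wir den Ruck: j(t) = 9·exp(t). Durch Ableiten von dem Ruck erhalten wir den Snap: s(t) = 9·exp(t). Aus der Gleichung für den Snap s(t) = 9·exp(t), setzen wir t = log(2) ein und erhalten s = 18.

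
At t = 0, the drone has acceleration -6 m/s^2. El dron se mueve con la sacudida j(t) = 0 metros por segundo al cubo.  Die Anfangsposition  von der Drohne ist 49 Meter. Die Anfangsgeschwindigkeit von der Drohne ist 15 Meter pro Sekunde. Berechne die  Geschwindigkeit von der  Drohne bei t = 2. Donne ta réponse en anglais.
Starting from jerk j(t) = 0, we take 2 integrals. Finding the antiderivative of j(t) and using a(0) = -6: a(t) = -6. Integrating acceleration and using the initial condition v(0) = 15, we get v(t) = 15 - 6·t. From the given velocity equation v(t) = 15 - 6·t, we substitute t = 2 to get v = 3.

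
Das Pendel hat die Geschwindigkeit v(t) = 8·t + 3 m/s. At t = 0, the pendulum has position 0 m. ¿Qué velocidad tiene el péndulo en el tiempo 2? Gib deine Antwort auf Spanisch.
Usando v(t) = 8·t + 3 y sustituyendo t = 2, encontramos v = 19.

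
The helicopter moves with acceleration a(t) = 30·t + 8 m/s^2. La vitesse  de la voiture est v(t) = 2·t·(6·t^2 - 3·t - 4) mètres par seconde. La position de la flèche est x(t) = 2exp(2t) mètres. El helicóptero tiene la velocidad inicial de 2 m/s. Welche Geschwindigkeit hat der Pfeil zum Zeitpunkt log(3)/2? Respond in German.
Wir müssen unsere Gleichung für die Position x(t) = 2·exp(2·t) 1-mal ableiten. Mit d/dt von x(t) finden wir v(t) = 4·exp(2·t). Wir haben die Geschwindigkeit v(t) = 4·exp(2·t). Durch Einsetzen von t = log(3)/2: v(log(3)/2) = 12.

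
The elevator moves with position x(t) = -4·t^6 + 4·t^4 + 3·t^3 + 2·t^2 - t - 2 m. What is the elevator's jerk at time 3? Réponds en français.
Pour résoudre ceci, nous devons prendre 3 dérivées de notre équation de la position x(t) = -4·t^6 + 4·t^4 + 3·t^3 + 2·t^2 - t - 2. En dérivant la position, nous obtenons la vitesse: v(t) = -24·t^5 + 16·t^3 + 9·t^2 + 4·t - 1. En prenant d/dt de v(t), nous trouvons a(t) = -120·t^4 + 48·t^2 + 18·t + 4. La dérivée de l'accélération donne le jerk: j(t) = -480·t^3 + 96·t + 18. En utilisant j(t) = -480·t^3 + 96·t + 18 et en substituant t = 3, nous trouvons j = -12654.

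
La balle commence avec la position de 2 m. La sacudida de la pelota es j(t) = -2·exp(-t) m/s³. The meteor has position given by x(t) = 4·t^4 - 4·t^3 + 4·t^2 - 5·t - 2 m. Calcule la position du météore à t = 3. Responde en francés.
En utilisant x(t) = 4·t^4 - 4·t^3 + 4·t^2 - 5·t - 2 et en substituant t = 3, nous trouvons x = 235.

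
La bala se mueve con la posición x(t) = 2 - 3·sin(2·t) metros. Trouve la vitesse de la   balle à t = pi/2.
Nous devons dériver notre équation de la position x(t) = 2 - 3·sin(2·t) 1 fois. En dérivant la position, nous obtenons la vitesse: v(t) = -6·cos(2·t). En utilisant v(t) = -6·cos(2·t) et en substituant t = pi/2, nous trouvons v = 6.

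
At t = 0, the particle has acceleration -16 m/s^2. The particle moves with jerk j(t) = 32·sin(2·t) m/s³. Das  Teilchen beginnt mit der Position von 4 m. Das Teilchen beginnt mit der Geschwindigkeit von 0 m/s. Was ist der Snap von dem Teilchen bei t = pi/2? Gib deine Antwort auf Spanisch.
Debemos derivar nuestra ecuación de la sacudida j(t) = 32·sin(2·t) 1 vez. Tomando d/dt de j(t), encontramos s(t) = 64·cos(2·t). De la ecuación del snap s(t) = 64·cos(2·t), sustituimos t = pi/2 para obtener s = -64.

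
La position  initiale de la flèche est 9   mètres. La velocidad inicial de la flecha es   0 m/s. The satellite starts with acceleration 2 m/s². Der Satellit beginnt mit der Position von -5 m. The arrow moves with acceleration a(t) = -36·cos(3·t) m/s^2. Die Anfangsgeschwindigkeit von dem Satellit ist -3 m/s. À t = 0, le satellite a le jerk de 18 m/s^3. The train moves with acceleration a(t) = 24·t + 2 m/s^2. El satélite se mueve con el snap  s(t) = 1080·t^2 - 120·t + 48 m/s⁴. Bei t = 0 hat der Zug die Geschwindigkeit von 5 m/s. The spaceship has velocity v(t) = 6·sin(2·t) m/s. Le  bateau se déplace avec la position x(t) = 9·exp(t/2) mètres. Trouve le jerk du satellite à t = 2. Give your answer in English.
We must find the integral of our snap equation s(t) = 1080·t^2 - 120·t + 48 1 time. Finding the integral of s(t) and using j(0) = 18: j(t) = 360·t^3 - 60·t^2 + 48·t + 18. We have jerk j(t) = 360·t^3 - 60·t^2 + 48·t + 18. Substituting t = 2: j(2) = 2754.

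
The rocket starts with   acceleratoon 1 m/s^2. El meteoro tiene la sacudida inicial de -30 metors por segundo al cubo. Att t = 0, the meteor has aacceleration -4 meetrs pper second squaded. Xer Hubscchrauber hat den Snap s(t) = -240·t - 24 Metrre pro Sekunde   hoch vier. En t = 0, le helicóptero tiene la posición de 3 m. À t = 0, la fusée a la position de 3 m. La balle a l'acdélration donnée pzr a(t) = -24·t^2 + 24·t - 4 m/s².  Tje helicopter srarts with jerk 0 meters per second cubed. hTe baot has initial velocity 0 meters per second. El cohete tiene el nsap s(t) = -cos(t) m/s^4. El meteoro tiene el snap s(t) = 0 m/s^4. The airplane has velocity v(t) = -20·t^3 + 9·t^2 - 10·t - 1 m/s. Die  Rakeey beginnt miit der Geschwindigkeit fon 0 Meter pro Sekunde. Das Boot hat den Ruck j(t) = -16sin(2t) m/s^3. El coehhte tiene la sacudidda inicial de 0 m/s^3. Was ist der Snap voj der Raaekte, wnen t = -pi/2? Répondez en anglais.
Using s(t) = -cos(t) and substituting t = -pi/2, we find s = 0.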